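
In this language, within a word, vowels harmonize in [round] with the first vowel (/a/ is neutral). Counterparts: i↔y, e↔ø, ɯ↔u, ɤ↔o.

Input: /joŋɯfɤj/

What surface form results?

[joŋufoj]

/ɯ/ harmonizes with /o/ ([+round]) → [u]
/ɤ/ harmonizes with /o/ ([+round]) → [o]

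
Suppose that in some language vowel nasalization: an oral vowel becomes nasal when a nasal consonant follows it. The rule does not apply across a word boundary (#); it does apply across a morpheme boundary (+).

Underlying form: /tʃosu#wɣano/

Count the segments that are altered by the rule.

1

/a/ before nasal /n/ → [ã]
1 segment changes.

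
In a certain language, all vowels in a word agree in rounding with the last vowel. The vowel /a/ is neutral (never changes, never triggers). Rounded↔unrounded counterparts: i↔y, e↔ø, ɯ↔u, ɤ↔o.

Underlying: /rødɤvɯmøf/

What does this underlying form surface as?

[rødovumøf]

/ɤ/ harmonizes with /ø/ ([+round]) → [o]
/ɯ/ harmonizes with /ø/ ([+round]) → [u]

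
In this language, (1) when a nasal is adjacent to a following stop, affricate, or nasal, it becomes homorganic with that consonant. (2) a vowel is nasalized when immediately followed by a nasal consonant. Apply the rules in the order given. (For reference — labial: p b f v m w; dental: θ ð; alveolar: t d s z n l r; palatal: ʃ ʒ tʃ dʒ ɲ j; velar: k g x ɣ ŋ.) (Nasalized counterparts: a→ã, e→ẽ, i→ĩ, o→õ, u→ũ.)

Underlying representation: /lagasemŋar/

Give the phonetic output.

[lagasẽŋŋar]

Rule 1: /m/ before /ŋ/ (velar) → [ŋ]
After rule 1: lagaseŋŋar
Rule 2: /e/ before nasal /ŋ/ → [ẽ]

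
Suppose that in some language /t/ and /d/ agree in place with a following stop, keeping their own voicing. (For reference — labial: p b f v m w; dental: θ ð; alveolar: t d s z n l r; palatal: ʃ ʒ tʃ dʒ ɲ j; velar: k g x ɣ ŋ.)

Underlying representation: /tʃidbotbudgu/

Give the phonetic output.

[tʃibbopbuggu]

/d/ before /b/ (labial) → [b]
/t/ before /b/ (labial) → [p]
/d/ before /g/ (velar) → [g]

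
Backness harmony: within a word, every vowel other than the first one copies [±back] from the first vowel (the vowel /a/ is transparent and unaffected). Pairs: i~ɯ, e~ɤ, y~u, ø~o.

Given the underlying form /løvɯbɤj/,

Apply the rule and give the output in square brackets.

/ɯ/ harmonizes with /ø/ ([-back]) → [i]
/ɤ/ harmonizes with /ø/ ([-back]) → [e]

[løvibej]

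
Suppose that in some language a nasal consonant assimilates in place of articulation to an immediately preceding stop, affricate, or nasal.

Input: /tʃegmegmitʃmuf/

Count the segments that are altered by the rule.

/m/ after /g/ (velar) → [ŋ]
/m/ after /g/ (velar) → [ŋ]
/m/ after /tʃ/ (palatal) → [ɲ]
3 segments change.

3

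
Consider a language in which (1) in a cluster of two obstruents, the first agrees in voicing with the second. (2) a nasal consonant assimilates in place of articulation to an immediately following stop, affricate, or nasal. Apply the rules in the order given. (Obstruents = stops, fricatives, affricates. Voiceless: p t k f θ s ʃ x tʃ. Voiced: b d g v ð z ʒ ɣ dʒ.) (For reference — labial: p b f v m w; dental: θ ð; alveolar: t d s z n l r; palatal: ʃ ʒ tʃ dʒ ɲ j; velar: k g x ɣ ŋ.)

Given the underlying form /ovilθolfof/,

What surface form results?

Rule 1: no segment meets the rule's conditions; no change.
After rule 1: ovilθolfof
Rule 2: no segment meets the rule's conditions; no change.

[ovilθolfof]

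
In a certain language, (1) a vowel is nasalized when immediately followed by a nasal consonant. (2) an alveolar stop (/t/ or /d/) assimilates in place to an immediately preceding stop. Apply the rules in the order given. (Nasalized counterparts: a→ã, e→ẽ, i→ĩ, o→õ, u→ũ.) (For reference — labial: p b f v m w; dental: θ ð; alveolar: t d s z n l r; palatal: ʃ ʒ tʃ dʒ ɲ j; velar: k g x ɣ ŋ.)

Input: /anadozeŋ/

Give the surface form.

[ãnadozẽŋ]

Rule 1: /a/ before nasal /n/ → [ã]
Rule 1: /e/ before nasal /ŋ/ → [ẽ]
After rule 1: ãnadozẽŋ
Rule 2: no segment meets the rule's conditions; no change.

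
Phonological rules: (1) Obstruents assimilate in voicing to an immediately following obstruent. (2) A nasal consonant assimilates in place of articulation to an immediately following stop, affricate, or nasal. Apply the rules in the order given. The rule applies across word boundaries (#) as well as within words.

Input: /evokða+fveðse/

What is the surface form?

Rule 1: /k/ before /ð/ (voiced) → [g]
Rule 1: /f/ before /v/ (voiced) → [v]
Rule 1: /ð/ before /s/ (voiceless) → [θ]
After rule 1: evogða+vveθse
Rule 2: no segment meets the rule's conditions; no change.

[evogða+vveθse]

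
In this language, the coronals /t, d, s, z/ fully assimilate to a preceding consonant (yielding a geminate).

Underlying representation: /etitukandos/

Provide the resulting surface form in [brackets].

/d/ after /n/ → [n] (total assimilation)

[etitukannos]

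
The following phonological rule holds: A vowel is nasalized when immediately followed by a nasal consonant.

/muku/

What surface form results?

no segment meets the rule's conditions; no change.

[muku]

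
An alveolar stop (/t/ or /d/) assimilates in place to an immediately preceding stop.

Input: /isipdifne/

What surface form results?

[isipbifne]

/d/ after /p/ (labial) → [b]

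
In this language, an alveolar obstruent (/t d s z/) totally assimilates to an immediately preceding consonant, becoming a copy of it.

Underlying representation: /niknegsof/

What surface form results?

[nikneggof]

/s/ after /g/ → [g] (total assimilation)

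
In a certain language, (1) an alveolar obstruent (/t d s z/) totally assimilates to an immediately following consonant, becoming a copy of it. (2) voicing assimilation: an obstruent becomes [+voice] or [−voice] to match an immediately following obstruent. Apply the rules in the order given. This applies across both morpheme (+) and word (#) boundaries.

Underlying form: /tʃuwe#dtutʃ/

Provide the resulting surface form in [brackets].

[tʃuwe#ttutʃ]

Rule 1: /d/ before /t/ → [t] (total assimilation)
After rule 1: tʃuwe#ttutʃ
Rule 2: no segment meets the rule's conditions; no change.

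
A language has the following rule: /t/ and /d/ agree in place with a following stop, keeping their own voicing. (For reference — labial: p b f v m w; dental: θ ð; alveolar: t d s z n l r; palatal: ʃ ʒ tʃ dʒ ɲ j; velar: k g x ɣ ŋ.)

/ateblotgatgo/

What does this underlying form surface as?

/t/ before /g/ (velar) → [k]
/t/ before /g/ (velar) → [k]

[ateblokgakgo]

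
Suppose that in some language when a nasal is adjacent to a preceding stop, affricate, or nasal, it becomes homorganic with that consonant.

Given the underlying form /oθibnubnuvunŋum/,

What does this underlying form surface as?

/n/ after /b/ (labial) → [m]
/n/ after /b/ (labial) → [m]
/ŋ/ after /n/ (alveolar) → [n]

[oθibmubmuvunnum]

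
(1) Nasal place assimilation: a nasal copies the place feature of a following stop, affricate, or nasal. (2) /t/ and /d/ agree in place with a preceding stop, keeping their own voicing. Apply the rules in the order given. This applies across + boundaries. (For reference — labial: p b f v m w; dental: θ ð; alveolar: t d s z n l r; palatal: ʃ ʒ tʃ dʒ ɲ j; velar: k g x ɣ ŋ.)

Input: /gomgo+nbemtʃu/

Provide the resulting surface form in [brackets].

Rule 1: /m/ before /g/ (velar) → [ŋ]
Rule 1: /n/ before /b/ (labial) → [m]
Rule 1: /m/ before /tʃ/ (palatal) → [ɲ]
After rule 1: goŋgo+mbeɲtʃu
Rule 2: no segment meets the rule's conditions; no change.

[goŋgo+mbeɲtʃu]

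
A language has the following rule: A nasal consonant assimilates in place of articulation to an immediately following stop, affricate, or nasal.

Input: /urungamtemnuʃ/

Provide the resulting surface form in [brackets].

/n/ before /g/ (velar) → [ŋ]
/m/ before /t/ (alveolar) → [n]
/m/ before /n/ (alveolar) → [n]

[uruŋgantennuʃ]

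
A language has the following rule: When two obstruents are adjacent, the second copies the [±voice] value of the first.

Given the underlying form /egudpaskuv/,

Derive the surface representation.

/p/ after /d/ (voiced) → [b]

[egudbaskuv]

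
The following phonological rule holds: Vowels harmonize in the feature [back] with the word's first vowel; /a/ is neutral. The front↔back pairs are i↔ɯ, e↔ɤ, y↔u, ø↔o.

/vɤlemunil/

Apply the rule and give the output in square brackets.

/e/ harmonizes with /ɤ/ ([+back]) → [ɤ]
/i/ harmonizes with /ɤ/ ([+back]) → [ɯ]

[vɤlɤmunɯl]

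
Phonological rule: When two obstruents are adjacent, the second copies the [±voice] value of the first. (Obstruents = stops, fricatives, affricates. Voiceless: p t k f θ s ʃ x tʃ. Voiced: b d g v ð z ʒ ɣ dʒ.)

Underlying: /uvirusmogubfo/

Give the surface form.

/f/ after /b/ (voiced) → [v]

[uvirusmogubvo]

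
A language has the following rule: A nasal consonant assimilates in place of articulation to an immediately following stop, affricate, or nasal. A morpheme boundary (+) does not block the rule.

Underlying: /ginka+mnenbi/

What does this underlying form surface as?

/n/ before /k/ (velar) → [ŋ]
/m/ before /n/ (alveolar) → [n]
/n/ before /b/ (labial) → [m]

[giŋka+nnembi]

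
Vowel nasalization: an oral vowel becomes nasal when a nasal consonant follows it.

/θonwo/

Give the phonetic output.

/o/ before nasal /n/ → [õ]

[θõnwo]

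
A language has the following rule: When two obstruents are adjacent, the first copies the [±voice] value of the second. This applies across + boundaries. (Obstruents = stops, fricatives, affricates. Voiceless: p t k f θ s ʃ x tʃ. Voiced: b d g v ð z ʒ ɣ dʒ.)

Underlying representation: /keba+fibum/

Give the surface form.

no segment meets the rule's conditions; no change.

[keba+fibum]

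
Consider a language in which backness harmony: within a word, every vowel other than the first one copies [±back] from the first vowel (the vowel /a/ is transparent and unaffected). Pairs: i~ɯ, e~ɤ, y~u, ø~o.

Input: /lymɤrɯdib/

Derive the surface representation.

/ɤ/ harmonizes with /y/ ([-back]) → [e]
/ɯ/ harmonizes with /y/ ([-back]) → [i]

[lymeridib]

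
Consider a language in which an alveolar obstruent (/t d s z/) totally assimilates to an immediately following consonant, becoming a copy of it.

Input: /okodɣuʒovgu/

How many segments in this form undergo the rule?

1

/d/ before /ɣ/ → [ɣ] (total assimilation)
1 segment changes.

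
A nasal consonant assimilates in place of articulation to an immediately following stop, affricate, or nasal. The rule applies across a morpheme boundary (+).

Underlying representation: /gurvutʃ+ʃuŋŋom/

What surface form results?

[gurvutʃ+ʃuŋŋom]

no segment meets the rule's conditions; no change.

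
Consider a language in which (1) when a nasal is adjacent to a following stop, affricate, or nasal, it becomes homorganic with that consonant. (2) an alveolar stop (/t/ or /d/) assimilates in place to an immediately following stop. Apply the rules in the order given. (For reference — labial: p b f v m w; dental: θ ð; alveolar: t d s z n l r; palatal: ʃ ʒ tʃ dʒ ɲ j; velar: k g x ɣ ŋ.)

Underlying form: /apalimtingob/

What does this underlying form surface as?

Rule 1: /m/ before /t/ (alveolar) → [n]
Rule 1: /n/ before /g/ (velar) → [ŋ]
After rule 1: apalintiŋgob
Rule 2: no segment meets the rule's conditions; no change.

[apalintiŋgob]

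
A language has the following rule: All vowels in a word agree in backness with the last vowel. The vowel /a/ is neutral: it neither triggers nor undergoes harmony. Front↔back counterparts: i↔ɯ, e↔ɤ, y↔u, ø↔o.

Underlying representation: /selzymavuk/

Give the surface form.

[sɤlzumavuk]

/e/ harmonizes with /u/ ([+back]) → [ɤ]
/y/ harmonizes with /u/ ([+back]) → [u]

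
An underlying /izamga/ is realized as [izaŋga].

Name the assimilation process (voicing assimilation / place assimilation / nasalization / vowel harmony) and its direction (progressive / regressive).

place assimilation, regressive

/m/→[ŋ].
Each target copies a feature from the following segment, so the direction is regressive.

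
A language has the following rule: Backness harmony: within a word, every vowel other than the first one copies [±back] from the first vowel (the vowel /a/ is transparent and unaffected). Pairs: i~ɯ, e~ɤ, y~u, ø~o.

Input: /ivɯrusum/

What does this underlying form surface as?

/ɯ/ harmonizes with /i/ ([-back]) → [i]
/u/ harmonizes with /i/ ([-back]) → [y]
/u/ harmonizes with /i/ ([-back]) → [y]

[ivirysym]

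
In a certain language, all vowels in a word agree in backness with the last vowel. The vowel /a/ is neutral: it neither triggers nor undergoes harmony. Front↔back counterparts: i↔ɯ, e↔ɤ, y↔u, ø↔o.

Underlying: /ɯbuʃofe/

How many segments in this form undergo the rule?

3

/ɯ/ harmonizes with /e/ ([-back]) → [i]
/u/ harmonizes with /e/ ([-back]) → [y]
/o/ harmonizes with /e/ ([-back]) → [ø]
3 segments change.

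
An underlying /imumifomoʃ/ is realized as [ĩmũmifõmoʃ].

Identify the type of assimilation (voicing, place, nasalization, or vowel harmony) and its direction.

/i/→[ĩ] /u/→[ũ] /o/→[õ].
Each target copies a feature from the following segment, so the direction is regressive.

nasalization, regressive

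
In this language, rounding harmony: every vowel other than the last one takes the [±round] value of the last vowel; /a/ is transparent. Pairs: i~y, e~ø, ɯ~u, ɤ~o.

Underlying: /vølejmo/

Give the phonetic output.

[vøløjmo]

/e/ harmonizes with /o/ ([+round]) → [ø]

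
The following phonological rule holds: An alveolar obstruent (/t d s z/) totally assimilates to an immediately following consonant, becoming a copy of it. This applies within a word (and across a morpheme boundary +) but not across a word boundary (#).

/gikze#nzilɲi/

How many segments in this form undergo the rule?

No segment meets the rule's conditions.

0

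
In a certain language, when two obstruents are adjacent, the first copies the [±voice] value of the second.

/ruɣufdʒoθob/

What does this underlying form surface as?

[ruɣuvdʒoθob]

/f/ before /dʒ/ (voiced) → [v]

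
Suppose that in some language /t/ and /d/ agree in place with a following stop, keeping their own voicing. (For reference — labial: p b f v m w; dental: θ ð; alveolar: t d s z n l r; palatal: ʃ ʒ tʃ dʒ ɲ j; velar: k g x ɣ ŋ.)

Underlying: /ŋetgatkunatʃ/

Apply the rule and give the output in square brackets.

/t/ before /g/ (velar) → [k]
/t/ before /k/ (velar) → [k]

[ŋekgakkunatʃ]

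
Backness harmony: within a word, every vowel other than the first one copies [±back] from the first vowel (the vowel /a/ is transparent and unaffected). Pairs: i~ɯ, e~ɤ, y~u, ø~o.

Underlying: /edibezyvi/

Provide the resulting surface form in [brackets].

no segment meets the rule's conditions; no change.

[edibezyvi]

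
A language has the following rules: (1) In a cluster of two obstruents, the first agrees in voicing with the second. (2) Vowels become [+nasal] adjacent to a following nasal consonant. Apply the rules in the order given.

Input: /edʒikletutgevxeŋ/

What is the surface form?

Rule 1: /t/ before /g/ (voiced) → [d]
Rule 1: /v/ before /x/ (voiceless) → [f]
After rule 1: edʒikletudgefxeŋ
Rule 2: /e/ before nasal /ŋ/ → [ẽ]

[edʒikletudgefxẽŋ]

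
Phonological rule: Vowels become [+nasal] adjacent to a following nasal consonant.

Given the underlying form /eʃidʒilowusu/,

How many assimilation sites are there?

No segment meets the rule's conditions.

0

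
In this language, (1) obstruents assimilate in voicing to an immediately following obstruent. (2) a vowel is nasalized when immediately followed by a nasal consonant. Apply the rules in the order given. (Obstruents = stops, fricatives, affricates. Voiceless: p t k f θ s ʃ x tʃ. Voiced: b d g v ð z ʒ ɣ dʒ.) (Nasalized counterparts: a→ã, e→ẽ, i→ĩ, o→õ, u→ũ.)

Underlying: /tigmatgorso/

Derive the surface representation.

[tigmadgorso]

Rule 1: /t/ before /g/ (voiced) → [d]
After rule 1: tigmadgorso
Rule 2: no segment meets the rule's conditions; no change.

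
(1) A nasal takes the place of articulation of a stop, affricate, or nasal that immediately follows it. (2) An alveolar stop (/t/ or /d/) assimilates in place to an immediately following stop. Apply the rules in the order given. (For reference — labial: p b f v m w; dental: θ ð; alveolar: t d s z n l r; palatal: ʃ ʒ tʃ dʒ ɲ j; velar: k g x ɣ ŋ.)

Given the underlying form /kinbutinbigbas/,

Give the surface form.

[kimbutimbigbas]

Rule 1: /n/ before /b/ (labial) → [m]
Rule 1: /n/ before /b/ (labial) → [m]
After rule 1: kimbutimbigbas
Rule 2: no segment meets the rule's conditions; no change.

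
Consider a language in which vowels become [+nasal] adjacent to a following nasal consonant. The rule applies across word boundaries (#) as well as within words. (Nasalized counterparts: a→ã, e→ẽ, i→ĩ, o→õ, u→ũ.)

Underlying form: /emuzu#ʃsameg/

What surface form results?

[ẽmuzu#ʃsãmeg]

/e/ before nasal /m/ → [ẽ]
/a/ before nasal /m/ → [ã]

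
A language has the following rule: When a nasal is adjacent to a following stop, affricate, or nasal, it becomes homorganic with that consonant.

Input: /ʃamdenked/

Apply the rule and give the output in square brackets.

/m/ before /d/ (alveolar) → [n]
/n/ before /k/ (velar) → [ŋ]

[ʃandeŋked]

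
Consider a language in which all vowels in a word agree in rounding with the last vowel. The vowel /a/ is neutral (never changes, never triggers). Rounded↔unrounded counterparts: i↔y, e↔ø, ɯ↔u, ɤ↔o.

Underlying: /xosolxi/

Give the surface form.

/o/ harmonizes with /i/ ([-round]) → [ɤ]
/o/ harmonizes with /i/ ([-round]) → [ɤ]

[xɤsɤlxi]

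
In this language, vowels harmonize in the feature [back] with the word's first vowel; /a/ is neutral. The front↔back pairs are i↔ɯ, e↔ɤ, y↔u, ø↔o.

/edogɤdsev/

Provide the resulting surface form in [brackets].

[edøgedsev]

/o/ harmonizes with /e/ ([-back]) → [ø]
/ɤ/ harmonizes with /e/ ([-back]) → [e]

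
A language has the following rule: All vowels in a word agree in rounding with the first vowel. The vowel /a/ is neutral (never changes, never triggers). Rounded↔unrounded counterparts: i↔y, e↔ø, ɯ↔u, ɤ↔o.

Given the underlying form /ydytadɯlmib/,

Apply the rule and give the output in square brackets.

/ɯ/ harmonizes with /y/ ([+round]) → [u]
/i/ harmonizes with /y/ ([+round]) → [y]

[ydytadulmyb]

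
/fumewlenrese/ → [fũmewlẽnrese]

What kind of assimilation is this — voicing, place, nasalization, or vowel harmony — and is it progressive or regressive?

nasalization, regressive

/u/→[ũ] /e/→[ẽ].
Each target copies a feature from the following segment, so the direction is regressive.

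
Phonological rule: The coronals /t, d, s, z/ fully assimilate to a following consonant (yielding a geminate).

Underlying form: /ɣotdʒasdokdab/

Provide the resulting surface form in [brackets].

[ɣodʒdʒaddokdab]

/t/ before /dʒ/ → [dʒ] (total assimilation)
/s/ before /d/ → [d] (total assimilation)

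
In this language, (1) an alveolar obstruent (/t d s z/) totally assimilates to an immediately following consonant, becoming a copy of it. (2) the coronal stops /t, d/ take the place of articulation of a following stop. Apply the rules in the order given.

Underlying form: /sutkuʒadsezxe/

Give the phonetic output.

[sukkuʒassexxe]

Rule 1: /t/ before /k/ → [k] (total assimilation)
Rule 1: /d/ before /s/ → [s] (total assimilation)
Rule 1: /z/ before /x/ → [x] (total assimilation)
After rule 1: sukkuʒassexxe
Rule 2: no segment meets the rule's conditions; no change.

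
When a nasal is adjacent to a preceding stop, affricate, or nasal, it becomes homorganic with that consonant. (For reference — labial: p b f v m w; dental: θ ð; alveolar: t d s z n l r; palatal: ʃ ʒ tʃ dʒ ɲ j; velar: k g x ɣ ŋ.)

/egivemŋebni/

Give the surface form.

[egivemmebmi]

/ŋ/ after /m/ (labial) → [m]
/n/ after /b/ (labial) → [m]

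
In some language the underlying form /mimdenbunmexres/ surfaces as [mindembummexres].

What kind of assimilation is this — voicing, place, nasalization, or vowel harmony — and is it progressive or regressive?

place assimilation, regressive

/m/→[n] /n/→[m] /n/→[m].
Each target copies a feature from the following segment, so the direction is regressive.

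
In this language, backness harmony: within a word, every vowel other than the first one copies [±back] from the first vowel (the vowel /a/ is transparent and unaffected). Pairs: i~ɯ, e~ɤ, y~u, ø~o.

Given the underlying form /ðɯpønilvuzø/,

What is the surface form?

[ðɯponɯlvuzo]

/ø/ harmonizes with /ɯ/ ([+back]) → [o]
/i/ harmonizes with /ɯ/ ([+back]) → [ɯ]
/ø/ harmonizes with /ɯ/ ([+back]) → [o]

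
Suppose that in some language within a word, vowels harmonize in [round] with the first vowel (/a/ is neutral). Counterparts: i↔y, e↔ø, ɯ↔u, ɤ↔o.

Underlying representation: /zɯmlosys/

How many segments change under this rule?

/o/ harmonizes with /ɯ/ ([-round]) → [ɤ]
/y/ harmonizes with /ɯ/ ([-round]) → [i]
2 segments change.

2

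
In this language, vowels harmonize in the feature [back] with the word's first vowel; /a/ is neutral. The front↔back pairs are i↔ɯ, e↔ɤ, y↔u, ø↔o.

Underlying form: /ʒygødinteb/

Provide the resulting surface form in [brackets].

[ʒygødinteb]

no segment meets the rule's conditions; no change.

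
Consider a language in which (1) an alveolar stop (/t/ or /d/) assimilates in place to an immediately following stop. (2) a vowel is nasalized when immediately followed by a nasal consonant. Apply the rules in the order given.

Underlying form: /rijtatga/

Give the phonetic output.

Rule 1: /t/ before /g/ (velar) → [k]
After rule 1: rijtakga
Rule 2: no segment meets the rule's conditions; no change.

[rijtakga]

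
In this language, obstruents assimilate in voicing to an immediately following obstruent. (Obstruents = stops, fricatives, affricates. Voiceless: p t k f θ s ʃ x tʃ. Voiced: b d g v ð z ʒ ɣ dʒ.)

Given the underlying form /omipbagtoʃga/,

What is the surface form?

[omibbaktoʒga]

/p/ before /b/ (voiced) → [b]
/g/ before /t/ (voiceless) → [k]
/ʃ/ before /g/ (voiced) → [ʒ]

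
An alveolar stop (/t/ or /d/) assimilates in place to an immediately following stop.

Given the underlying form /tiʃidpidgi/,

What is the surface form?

/d/ before /p/ (labial) → [b]
/d/ before /g/ (velar) → [g]

[tiʃibpiggi]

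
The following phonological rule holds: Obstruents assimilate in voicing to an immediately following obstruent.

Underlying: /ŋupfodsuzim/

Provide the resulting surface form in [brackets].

[ŋupfotsuzim]

/d/ before /s/ (voiceless) → [t]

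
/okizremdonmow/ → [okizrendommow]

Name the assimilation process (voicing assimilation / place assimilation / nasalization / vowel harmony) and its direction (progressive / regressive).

/m/→[n] /n/→[m].
Each target copies a feature from the following segment, so the direction is regressive.

place assimilation, regressive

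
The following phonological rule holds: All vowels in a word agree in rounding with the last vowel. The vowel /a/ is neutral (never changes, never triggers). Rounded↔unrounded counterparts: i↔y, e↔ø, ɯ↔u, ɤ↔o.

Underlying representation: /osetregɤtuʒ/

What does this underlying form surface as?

[osøtrøgotuʒ]

/e/ harmonizes with /u/ ([+round]) → [ø]
/e/ harmonizes with /u/ ([+round]) → [ø]
/ɤ/ harmonizes with /u/ ([+round]) → [o]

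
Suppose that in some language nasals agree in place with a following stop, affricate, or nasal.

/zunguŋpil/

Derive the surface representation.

/n/ before /g/ (velar) → [ŋ]
/ŋ/ before /p/ (labial) → [m]

[zuŋgumpil]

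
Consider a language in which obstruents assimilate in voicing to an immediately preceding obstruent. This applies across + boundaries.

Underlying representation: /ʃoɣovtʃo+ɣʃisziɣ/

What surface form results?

/tʃ/ after /v/ (voiced) → [dʒ]
/ʃ/ after /ɣ/ (voiced) → [ʒ]
/z/ after /s/ (voiceless) → [s]

[ʃoɣovdʒo+ɣʒissiɣ]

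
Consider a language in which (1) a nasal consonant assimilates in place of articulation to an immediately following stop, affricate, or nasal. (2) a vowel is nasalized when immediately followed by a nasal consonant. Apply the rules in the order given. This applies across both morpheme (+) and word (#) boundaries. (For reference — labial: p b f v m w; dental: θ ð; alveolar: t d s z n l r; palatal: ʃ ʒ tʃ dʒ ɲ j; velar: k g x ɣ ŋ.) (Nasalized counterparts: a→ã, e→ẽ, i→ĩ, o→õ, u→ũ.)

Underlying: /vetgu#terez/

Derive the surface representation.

[vetgu#terez]

Rule 1: no segment meets the rule's conditions; no change.
After rule 1: vetgu#terez
Rule 2: no segment meets the rule's conditions; no change.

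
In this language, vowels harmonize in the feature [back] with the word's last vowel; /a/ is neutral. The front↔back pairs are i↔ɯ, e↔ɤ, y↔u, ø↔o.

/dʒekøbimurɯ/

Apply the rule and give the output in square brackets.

[dʒɤkobɯmurɯ]

/e/ harmonizes with /ɯ/ ([+back]) → [ɤ]
/ø/ harmonizes with /ɯ/ ([+back]) → [o]
/i/ harmonizes with /ɯ/ ([+back]) → [ɯ]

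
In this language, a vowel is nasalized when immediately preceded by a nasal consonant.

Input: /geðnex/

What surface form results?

/e/ after nasal /n/ → [ẽ]

[geðnẽx]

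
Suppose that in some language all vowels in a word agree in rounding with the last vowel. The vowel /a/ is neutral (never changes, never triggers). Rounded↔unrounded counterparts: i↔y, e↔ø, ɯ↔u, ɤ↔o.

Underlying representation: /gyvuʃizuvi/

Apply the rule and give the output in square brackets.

/y/ harmonizes with /i/ ([-round]) → [i]
/u/ harmonizes with /i/ ([-round]) → [ɯ]
/u/ harmonizes with /i/ ([-round]) → [ɯ]

[givɯʃizɯvi]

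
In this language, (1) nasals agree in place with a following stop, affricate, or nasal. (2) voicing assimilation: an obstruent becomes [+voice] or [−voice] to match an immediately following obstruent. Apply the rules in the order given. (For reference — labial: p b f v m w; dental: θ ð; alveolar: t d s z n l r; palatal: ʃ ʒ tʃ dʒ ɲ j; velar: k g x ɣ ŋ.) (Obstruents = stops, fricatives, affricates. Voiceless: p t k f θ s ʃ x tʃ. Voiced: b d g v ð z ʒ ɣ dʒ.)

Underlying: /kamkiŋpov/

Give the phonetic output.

Rule 1: /m/ before /k/ (velar) → [ŋ]
Rule 1: /ŋ/ before /p/ (labial) → [m]
After rule 1: kaŋkimpov
Rule 2: no segment meets the rule's conditions; no change.

[kaŋkimpov]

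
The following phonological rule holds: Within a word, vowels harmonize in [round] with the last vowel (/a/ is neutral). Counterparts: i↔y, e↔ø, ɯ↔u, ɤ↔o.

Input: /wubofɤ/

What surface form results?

[wɯbɤfɤ]

/u/ harmonizes with /ɤ/ ([-round]) → [ɯ]
/o/ harmonizes with /ɤ/ ([-round]) → [ɤ]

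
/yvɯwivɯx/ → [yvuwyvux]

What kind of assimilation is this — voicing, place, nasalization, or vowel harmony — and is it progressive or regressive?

/ɯ/→[u] /i/→[y] /ɯ/→[u].
Vowels agree with the first vowel, so the harmony is progressive.

vowel harmony, progressive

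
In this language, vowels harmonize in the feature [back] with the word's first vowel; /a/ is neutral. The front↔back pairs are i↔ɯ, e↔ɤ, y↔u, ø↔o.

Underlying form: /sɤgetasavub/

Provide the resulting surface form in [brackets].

/e/ harmonizes with /ɤ/ ([+back]) → [ɤ]

[sɤgɤtasavub]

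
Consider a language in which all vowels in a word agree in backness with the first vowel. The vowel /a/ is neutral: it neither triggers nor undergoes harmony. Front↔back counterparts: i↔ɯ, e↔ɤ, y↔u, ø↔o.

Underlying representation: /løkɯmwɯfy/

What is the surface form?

/ɯ/ harmonizes with /ø/ ([-back]) → [i]
/ɯ/ harmonizes with /ø/ ([-back]) → [i]

[løkimwify]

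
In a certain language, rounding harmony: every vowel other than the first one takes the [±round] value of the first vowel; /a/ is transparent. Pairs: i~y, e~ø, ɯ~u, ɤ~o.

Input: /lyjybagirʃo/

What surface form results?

[lyjybagyrʃo]

/i/ harmonizes with /y/ ([+round]) → [y]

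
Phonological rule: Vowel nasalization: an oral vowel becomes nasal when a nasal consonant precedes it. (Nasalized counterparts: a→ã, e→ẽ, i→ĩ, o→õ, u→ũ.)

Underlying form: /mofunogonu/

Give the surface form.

/o/ after nasal /m/ → [õ]
/o/ after nasal /n/ → [õ]
/u/ after nasal /n/ → [ũ]

[mõfunõgonũ]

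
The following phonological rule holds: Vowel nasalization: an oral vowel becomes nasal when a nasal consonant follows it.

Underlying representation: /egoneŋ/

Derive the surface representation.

/o/ before nasal /n/ → [õ]
/e/ before nasal /ŋ/ → [ẽ]

[egõnẽŋ]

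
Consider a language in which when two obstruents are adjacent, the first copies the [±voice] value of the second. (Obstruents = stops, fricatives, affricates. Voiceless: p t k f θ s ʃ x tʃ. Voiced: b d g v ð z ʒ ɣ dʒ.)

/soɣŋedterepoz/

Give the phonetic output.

[soɣŋetterepoz]

/d/ before /t/ (voiceless) → [t]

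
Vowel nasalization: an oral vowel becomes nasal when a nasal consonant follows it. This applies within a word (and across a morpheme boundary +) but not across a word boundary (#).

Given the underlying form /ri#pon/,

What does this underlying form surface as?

/o/ before nasal /n/ → [õ]

[ri#põn]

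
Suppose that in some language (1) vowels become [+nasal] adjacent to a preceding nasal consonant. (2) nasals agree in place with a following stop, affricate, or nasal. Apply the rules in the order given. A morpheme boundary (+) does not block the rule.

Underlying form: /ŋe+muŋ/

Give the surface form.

Rule 1: /e/ after nasal /ŋ/ → [ẽ]
Rule 1: /u/ after nasal /m/ → [ũ]
After rule 1: ŋẽ+mũŋ
Rule 2: no segment meets the rule's conditions; no change.

[ŋẽ+mũŋ]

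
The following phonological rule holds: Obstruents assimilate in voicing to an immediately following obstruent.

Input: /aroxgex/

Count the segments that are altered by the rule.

/x/ before /g/ (voiced) → [ɣ]
1 segment changes.

1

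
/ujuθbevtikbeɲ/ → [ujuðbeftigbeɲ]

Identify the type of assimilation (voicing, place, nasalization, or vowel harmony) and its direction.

voicing assimilation, regressive

/θ/→[ð] /v/→[f] /k/→[g].
Each target copies a feature from the following segment, so the direction is regressive.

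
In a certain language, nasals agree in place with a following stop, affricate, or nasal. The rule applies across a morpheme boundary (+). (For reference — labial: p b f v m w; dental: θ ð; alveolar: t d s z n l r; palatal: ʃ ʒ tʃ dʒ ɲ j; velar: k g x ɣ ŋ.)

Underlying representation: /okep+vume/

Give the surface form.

no segment meets the rule's conditions; no change.

[okep+vume]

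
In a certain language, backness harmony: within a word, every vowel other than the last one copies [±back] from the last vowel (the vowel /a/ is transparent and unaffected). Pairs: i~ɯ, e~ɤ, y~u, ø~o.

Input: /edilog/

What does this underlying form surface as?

/e/ harmonizes with /o/ ([+back]) → [ɤ]
/i/ harmonizes with /o/ ([+back]) → [ɯ]

[ɤdɯlog]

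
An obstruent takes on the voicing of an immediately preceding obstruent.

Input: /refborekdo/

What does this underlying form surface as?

/b/ after /f/ (voiceless) → [p]
/d/ after /k/ (voiceless) → [t]

[refporekto]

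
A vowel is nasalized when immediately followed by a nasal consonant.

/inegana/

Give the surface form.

[ĩnegãna]

/i/ before nasal /n/ → [ĩ]
/a/ before nasal /n/ → [ã]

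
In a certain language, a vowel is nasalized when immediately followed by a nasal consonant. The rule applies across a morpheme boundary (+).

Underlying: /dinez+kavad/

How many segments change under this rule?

1

/i/ before nasal /n/ → [ĩ]
1 segment changes.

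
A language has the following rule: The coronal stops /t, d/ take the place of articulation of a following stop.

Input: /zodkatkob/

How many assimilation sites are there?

2

/d/ before /k/ (velar) → [g]
/t/ before /k/ (velar) → [k]
2 segments change.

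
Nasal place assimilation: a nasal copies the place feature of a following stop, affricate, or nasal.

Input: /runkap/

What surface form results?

[ruŋkap]

/n/ before /k/ (velar) → [ŋ]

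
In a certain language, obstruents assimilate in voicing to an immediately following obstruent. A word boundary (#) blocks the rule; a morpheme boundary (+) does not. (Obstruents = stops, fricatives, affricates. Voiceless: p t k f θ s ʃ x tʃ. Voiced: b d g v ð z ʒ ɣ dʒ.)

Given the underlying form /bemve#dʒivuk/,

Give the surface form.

no segment meets the rule's conditions; no change.

[bemve#dʒivuk]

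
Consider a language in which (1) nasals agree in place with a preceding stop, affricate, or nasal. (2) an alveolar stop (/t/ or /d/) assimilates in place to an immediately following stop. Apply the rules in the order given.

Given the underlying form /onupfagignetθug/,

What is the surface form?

[onupfagigŋetθug]

Rule 1: /n/ after /g/ (velar) → [ŋ]
After rule 1: onupfagigŋetθug
Rule 2: no segment meets the rule's conditions; no change.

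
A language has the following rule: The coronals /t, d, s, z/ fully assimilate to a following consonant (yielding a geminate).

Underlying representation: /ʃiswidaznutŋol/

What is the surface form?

/s/ before /w/ → [w] (total assimilation)
/z/ before /n/ → [n] (total assimilation)
/t/ before /ŋ/ → [ŋ] (total assimilation)

[ʃiwwidannuŋŋol]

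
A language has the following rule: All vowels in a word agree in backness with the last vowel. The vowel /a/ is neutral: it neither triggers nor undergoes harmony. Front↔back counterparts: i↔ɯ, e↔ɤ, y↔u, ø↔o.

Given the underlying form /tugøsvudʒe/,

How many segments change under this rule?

/u/ harmonizes with /e/ ([-back]) → [y]
/u/ harmonizes with /e/ ([-back]) → [y]
2 segments change.

2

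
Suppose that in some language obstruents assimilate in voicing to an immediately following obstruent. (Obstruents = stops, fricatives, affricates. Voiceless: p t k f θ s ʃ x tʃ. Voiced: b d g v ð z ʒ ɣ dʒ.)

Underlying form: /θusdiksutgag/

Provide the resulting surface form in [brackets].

[θuzdiksudgag]

/s/ before /d/ (voiced) → [z]
/t/ before /g/ (voiced) → [d]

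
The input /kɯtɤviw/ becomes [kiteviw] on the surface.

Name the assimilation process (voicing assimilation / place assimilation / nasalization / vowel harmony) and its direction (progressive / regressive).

vowel harmony, regressive

/ɯ/→[i] /ɤ/→[e].
Vowels agree with the last vowel, so the harmony is regressive.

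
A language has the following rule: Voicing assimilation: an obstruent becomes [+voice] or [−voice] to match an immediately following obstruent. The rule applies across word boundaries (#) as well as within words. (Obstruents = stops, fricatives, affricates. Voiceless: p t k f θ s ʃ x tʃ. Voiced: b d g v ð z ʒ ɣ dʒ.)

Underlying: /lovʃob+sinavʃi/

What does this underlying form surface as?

[lofʃop+sinafʃi]

/v/ before /ʃ/ (voiceless) → [f]
/b/ before /s/ (voiceless) → [p]
/v/ before /ʃ/ (voiceless) → [f]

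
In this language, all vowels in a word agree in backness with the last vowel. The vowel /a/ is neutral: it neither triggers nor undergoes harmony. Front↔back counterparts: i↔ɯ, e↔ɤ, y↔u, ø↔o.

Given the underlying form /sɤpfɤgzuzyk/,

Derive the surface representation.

/ɤ/ harmonizes with /y/ ([-back]) → [e]
/ɤ/ harmonizes with /y/ ([-back]) → [e]
/u/ harmonizes with /y/ ([-back]) → [y]

[sepfegzyzyk]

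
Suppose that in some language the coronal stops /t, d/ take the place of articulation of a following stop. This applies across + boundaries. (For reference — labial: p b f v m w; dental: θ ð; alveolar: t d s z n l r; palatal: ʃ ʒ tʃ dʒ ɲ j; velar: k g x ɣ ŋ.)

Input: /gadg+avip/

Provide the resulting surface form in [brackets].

/d/ before /g/ (velar) → [g]

[gagg+avip]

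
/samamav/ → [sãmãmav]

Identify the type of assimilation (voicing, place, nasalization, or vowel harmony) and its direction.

/a/→[ã] /a/→[ã].
Each target copies a feature from the following segment, so the direction is regressive.

nasalization, regressive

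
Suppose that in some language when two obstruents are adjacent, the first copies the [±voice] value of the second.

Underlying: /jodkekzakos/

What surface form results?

[jotkegzakos]

/d/ before /k/ (voiceless) → [t]
/k/ before /z/ (voiced) → [g]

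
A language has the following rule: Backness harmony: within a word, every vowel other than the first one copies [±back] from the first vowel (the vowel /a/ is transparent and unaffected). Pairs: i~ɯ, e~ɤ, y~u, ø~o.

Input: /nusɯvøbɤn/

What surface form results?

/ø/ harmonizes with /u/ ([+back]) → [o]

[nusɯvobɤn]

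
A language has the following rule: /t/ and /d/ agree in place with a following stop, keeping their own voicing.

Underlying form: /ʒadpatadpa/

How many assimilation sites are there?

/d/ before /p/ (labial) → [b]
/d/ before /p/ (labial) → [b]
2 segments change.

2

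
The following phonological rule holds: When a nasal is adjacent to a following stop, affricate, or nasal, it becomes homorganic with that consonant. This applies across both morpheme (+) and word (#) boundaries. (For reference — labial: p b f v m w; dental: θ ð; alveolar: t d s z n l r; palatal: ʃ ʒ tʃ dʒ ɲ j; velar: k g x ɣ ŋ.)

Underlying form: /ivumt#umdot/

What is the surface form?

/m/ before /t/ (alveolar) → [n]
/m/ before /d/ (alveolar) → [n]

[ivunt#undot]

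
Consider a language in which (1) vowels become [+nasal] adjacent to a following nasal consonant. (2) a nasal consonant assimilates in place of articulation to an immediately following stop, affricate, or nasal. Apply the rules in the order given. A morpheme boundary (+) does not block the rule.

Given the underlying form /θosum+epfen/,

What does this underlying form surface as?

Rule 1: /u/ before nasal /m/ → [ũ]
Rule 1: /e/ before nasal /n/ → [ẽ]
After rule 1: θosũm+epfẽn
Rule 2: no segment meets the rule's conditions; no change.

[θosũm+epfẽn]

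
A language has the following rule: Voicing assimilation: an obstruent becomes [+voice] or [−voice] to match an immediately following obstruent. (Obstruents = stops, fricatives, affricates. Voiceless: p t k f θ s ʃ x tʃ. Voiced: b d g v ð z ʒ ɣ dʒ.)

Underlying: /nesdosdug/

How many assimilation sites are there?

2

/s/ before /d/ (voiced) → [z]
/s/ before /d/ (voiced) → [z]
2 segments change.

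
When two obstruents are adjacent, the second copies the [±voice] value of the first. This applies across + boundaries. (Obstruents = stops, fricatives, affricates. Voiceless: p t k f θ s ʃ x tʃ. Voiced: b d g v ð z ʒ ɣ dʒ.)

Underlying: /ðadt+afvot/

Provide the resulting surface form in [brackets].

[ðadd+affot]

/t/ after /d/ (voiced) → [d]
/v/ after /f/ (voiceless) → [f]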